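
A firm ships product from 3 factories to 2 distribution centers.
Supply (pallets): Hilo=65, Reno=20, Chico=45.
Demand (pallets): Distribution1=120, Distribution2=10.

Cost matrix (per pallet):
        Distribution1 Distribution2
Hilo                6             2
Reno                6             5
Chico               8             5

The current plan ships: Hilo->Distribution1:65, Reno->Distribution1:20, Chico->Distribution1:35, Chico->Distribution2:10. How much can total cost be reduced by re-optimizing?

10

Current plan cost = 65·6 + 20·6 + 35·8 + 10·5 = 840.
Optimal plan:
  Hilo–Distribution1: 55 pallets
  Hilo–Distribution2: 10 pallets
  Reno–Distribution1: 20 pallets
  Chico–Distribution1: 45 pallets
Optimal cost = 830.
Saving = 840 − 830 = 10.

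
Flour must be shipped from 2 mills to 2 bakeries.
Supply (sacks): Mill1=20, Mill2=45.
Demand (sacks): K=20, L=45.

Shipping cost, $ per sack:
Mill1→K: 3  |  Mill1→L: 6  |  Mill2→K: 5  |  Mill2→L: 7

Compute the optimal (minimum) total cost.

375

One minimum-cost allocation:
  Mill1–K: 20 × $3 = $60
  Mill2–L: 45 × $7 = $315
Total = 60 + 315 = $375.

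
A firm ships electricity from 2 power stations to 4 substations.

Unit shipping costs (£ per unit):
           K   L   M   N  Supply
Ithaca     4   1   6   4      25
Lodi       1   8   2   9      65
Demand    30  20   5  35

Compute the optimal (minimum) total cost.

A cheapest plan:
  Ithaca to L: 20 MWh
  Ithaca to N: 5 MWh
  Lodi to K: 30 MWh
  Lodi to M: 5 MWh
  Lodi to N: 30 MWh
Total cost = £350.
(Supply check: Ithaca ships 25; Lodi ships 65.)

350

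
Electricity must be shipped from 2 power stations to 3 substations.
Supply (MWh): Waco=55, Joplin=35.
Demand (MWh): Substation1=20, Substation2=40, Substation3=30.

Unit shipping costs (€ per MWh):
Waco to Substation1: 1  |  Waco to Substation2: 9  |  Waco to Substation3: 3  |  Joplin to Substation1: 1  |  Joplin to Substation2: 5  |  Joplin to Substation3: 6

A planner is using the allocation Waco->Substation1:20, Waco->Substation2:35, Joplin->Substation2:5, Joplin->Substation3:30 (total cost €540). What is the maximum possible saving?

Current plan cost = 20·1 + 35·9 + 5·5 + 30·6 = €540.
Optimal plan:
  Waco–Substation1: 20 × €1 = €20
  Waco–Substation2: 5 × €9 = €45
  Waco–Substation3: 30 × €3 = €90
  Joplin–Substation2: 35 × €5 = €175
Optimal cost = €330.
Saving = 540 − 330 = €210.

210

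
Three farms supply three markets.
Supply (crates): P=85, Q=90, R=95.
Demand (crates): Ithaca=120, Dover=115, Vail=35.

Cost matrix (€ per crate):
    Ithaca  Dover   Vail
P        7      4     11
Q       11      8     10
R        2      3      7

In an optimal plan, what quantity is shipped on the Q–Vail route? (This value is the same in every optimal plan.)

35

Solving gives:
  P to Dover: 85 crates
  Q to Ithaca: 25 crates
  Q to Dover: 30 crates
  Q to Vail: 35 crates
  R to Ithaca: 95 crates
Total cost = €1395.
So Q→Vail carries 35 crates.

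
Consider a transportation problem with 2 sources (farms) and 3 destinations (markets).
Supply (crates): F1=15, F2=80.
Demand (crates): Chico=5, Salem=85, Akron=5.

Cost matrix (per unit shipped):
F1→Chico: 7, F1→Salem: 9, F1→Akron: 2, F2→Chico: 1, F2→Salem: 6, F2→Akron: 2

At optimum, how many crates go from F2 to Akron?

Solving gives:
  F1->Salem: 10 × 9 = 90
  F1->Akron: 5 × 2 = 10
  F2->Chico: 5 × 1 = 5
  F2->Salem: 75 × 6 = 450
Total cost = 555.
The route F2→Akron is not used.

0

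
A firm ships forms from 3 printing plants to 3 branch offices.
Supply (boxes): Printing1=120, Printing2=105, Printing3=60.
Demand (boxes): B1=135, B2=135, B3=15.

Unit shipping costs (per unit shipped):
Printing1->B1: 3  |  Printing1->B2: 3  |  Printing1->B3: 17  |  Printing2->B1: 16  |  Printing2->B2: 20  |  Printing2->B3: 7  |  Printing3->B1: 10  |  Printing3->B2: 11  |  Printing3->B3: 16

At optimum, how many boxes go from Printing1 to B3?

Optimal shipments:
  Printing1 to B2: 120 × 3 = 360
  Printing2 to B1: 90 × 16 = 1440
  Printing2 to B3: 15 × 7 = 105
  Printing3 to B1: 45 × 10 = 450
  Printing3 to B2: 15 × 11 = 165
Total cost = 2520.
The route Printing1→B3 is not used.

0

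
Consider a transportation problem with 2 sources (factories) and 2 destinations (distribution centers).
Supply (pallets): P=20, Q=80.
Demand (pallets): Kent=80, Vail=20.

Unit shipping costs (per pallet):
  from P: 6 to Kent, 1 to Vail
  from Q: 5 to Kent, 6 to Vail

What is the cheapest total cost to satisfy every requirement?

Optimal allocation:
  P→Vail: 20 pallets
  Q→Kent: 80 pallets
Total cost = 420.

420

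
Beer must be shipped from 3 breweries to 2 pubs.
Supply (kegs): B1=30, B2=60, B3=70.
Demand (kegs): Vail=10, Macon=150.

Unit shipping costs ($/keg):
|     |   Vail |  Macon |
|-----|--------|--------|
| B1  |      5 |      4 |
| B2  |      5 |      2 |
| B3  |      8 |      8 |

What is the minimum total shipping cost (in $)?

A cheapest plan:
  B1–Macon: 30 kegs
  B2–Macon: 60 kegs
  B3–Vail: 10 kegs
  B3–Macon: 60 kegs
Total cost = $800.

800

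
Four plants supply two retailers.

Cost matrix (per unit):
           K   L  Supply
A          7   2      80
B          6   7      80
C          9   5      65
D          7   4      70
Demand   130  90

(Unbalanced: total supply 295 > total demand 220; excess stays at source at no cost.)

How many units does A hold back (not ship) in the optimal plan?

0

Minimum-cost shipments:
  A to L: 80 × 2 = 160
  B to K: 80 × 6 = 480
  D to K: 50 × 7 = 350
  D to L: 10 × 4 = 40
Total cost = 1030.
A ships 80 of its 80, leaving 0.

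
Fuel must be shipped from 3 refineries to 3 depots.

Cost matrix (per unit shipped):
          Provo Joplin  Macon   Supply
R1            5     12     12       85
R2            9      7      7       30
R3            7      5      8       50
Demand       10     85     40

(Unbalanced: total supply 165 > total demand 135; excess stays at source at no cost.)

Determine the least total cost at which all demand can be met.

1050

Optimal allocation:
  R1 to Provo: 10 × 5 = 50
  R1 to Joplin: 35 × 12 = 420
  R1 to Macon: 10 × 12 = 120
  R2 to Macon: 30 × 7 = 210
  R3 to Joplin: 50 × 5 = 250
Total = 50 + 420 + 120 + 210 + 250 = 1050.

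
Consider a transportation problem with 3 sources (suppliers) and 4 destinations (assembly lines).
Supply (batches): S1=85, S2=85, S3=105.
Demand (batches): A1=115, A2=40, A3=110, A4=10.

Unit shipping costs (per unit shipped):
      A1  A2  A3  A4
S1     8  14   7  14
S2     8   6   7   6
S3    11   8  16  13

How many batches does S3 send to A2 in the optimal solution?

Solving gives:
  S1 to A3: 85 × 7 = 595
  S2 to A1: 50 × 8 = 400
  S2 to A3: 25 × 7 = 175
  S2 to A4: 10 × 6 = 60
  S3 to A1: 65 × 11 = 715
  S3 to A2: 40 × 8 = 320
Total cost = 2265.
So S3→A2 carries 40 batches.

40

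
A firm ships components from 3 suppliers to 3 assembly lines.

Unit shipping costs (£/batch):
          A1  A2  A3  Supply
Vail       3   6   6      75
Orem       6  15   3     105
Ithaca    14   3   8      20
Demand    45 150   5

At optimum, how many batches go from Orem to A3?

Optimal shipments:
  Vail→A2: 75 batches
  Orem→A1: 45 batches
  Orem→A2: 55 batches
  Orem→A3: 5 batches
  Ithaca→A2: 20 batches
Total cost = £1620.
So Orem→A3 carries 5 batches.

5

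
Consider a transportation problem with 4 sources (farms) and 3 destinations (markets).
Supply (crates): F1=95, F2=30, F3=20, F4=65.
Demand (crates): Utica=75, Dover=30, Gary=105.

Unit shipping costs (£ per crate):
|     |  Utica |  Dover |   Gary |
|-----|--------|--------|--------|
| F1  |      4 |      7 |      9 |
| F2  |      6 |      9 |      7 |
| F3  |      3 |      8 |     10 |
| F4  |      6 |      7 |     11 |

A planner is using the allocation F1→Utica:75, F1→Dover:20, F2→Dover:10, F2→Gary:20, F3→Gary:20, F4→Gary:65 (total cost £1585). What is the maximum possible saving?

Current plan cost = 75·4 + 20·7 + 10·9 + 20·7 + 20·10 + 65·11 = £1585.
Optimal plan:
  F1 to Utica: 55 × £4 = £220
  F1 to Gary: 40 × £9 = £360
  F2 to Gary: 30 × £7 = £210
  F3 to Utica: 20 × £3 = £60
  F4 to Dover: 30 × £7 = £210
  F4 to Gary: 35 × £11 = £385
Optimal cost = £1445.
Saving = 1585 − 1445 = £140.

140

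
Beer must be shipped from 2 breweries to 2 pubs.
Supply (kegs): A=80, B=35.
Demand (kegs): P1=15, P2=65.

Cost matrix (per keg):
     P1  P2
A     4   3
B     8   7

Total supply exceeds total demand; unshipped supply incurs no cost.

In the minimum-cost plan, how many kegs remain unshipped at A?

Minimum-cost shipments:
  A→P1: 15 kegs
  A→P2: 65 kegs
Total cost = 255.
A ships 80 of its 80, leaving 0.

0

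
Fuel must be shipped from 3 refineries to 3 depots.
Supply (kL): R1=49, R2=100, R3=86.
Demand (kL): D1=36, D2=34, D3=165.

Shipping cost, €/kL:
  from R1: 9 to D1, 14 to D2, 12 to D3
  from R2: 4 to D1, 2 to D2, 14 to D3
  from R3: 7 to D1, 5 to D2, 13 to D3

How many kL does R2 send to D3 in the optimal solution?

Optimal shipments:
  R1 to D3: 49 × €12 = €588
  R2 to D1: 36 × €4 = €144
  R2 to D2: 34 × €2 = €68
  R2 to D3: 30 × €14 = €420
  R3 to D3: 86 × €13 = €1118
Total cost = €2338.
So R2→D3 carries 30 kL.

30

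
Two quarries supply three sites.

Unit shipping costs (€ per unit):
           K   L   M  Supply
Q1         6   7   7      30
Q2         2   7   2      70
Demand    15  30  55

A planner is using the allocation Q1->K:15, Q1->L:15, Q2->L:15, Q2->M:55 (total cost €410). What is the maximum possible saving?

Current plan cost = 15·6 + 15·7 + 15·7 + 55·2 = €410.
Optimal plan:
  Q1→L: 30 × €7 = €210
  Q2→K: 15 × €2 = €30
  Q2→M: 55 × €2 = €110
Optimal cost = €350.
Saving = 410 − 350 = €60.

60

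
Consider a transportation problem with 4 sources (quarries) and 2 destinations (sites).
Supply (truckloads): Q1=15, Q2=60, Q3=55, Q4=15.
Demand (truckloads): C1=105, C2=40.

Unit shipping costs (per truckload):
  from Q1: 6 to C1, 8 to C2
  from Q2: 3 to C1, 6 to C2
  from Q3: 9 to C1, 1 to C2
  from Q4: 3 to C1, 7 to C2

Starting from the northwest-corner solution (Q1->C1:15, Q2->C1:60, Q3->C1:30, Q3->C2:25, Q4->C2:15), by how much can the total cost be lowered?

Current plan cost = 15·6 + 60·3 + 30·9 + 25·1 + 15·7 = 670.
Optimal plan:
  Q1→C1: 15 truckloads
  Q2→C1: 60 truckloads
  Q3→C1: 15 truckloads
  Q3→C2: 40 truckloads
  Q4→C1: 15 truckloads
Optimal cost = 490.
Saving = 670 − 490 = 180.

180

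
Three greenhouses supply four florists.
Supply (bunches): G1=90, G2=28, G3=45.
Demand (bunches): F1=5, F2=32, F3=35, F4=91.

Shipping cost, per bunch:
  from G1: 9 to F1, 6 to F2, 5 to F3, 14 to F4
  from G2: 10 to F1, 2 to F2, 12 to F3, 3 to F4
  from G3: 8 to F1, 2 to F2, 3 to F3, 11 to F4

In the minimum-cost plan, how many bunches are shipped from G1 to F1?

The minimum-cost plan:
  G1->F1: 5 × 9 = 45
  G1->F3: 35 × 5 = 175
  G1->F4: 50 × 14 = 700
  G2->F4: 28 × 3 = 84
  G3->F2: 32 × 2 = 64
  G3->F4: 13 × 11 = 143
Total cost = 1211.
So G1→F1 carries 5 bunches.

5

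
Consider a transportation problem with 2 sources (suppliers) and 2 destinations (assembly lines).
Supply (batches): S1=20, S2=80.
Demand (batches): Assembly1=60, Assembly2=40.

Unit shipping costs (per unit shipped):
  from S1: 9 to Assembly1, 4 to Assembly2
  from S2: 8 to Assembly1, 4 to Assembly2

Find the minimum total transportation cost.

640

A cheapest plan:
  S1 to Assembly2: 20 batches
  S2 to Assembly1: 60 batches
  S2 to Assembly2: 20 batches
Total cost = 640.
(Supply check: S1 ships 20; S2 ships 80.)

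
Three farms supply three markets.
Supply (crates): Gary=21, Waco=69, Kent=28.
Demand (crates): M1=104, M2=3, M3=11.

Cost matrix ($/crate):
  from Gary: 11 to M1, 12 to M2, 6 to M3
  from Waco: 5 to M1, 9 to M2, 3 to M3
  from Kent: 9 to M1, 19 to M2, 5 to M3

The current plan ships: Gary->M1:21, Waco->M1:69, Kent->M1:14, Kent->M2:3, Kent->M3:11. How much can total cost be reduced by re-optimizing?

Current plan cost = 21·11 + 69·5 + 14·9 + 3·19 + 11·5 = $814.
Optimal plan:
  Gary–M1: 7 × $11 = $77
  Gary–M2: 3 × $12 = $36
  Gary–M3: 11 × $6 = $66
  Waco–M1: 69 × $5 = $345
  Kent–M1: 28 × $9 = $252
Optimal cost = $776.
Saving = 814 − 776 = $38.

38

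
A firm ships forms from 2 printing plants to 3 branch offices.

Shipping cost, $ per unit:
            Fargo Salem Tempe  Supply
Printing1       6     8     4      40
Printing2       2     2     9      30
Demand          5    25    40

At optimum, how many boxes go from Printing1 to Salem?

0

Solving gives:
  Printing1 to Tempe: 40 × $4 = $160
  Printing2 to Fargo: 5 × $2 = $10
  Printing2 to Salem: 25 × $2 = $50
Total cost = $220.
The route Printing1→Salem is not used.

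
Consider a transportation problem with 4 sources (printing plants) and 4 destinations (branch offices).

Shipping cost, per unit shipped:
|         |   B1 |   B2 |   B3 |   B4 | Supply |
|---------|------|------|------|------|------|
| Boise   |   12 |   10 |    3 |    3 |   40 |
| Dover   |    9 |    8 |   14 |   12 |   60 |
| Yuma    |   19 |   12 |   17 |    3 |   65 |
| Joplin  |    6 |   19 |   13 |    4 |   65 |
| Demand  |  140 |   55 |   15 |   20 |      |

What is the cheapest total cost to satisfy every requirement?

Optimal allocation:
  Boise->B1: 15 × 12 = 180
  Boise->B2: 10 × 10 = 100
  Boise->B3: 15 × 3 = 45
  Dover->B1: 60 × 9 = 540
  Yuma->B2: 45 × 12 = 540
  Yuma->B4: 20 × 3 = 60
  Joplin->B1: 65 × 6 = 390
Total = 180 + 100 + 45 + 540 + 540 + 60 + 390 = 1855.

1855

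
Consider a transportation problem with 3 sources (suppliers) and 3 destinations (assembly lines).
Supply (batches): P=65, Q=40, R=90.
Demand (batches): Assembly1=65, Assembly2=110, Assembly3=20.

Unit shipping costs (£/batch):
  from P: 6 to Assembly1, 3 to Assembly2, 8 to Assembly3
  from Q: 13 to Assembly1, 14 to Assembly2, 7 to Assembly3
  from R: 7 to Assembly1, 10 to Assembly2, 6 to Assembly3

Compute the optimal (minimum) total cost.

An optimal shipping plan:
  P to Assembly2: 65 × £3 = £195
  Q to Assembly2: 20 × £14 = £280
  Q to Assembly3: 20 × £7 = £140
  R to Assembly1: 65 × £7 = £455
  R to Assembly2: 25 × £10 = £250
Total = 195 + 280 + 140 + 455 + 250 = £1320.
(Supply check: P ships 65; Q ships 40; R ships 90.)

1320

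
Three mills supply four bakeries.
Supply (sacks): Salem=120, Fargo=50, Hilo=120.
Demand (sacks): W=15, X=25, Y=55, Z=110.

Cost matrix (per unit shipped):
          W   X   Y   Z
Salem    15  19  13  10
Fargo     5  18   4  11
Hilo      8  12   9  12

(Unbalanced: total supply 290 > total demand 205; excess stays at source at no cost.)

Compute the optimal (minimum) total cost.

One minimum-cost allocation:
  Salem→Z: 110 × 10 = 1100
  Fargo→Y: 50 × 4 = 200
  Hilo→W: 15 × 8 = 120
  Hilo→X: 25 × 12 = 300
  Hilo→Y: 5 × 9 = 45
Total = 1100 + 200 + 120 + 300 + 45 = 1765.
(Supply check: Salem ships 110; Fargo ships 50; Hilo ships 45.)

1765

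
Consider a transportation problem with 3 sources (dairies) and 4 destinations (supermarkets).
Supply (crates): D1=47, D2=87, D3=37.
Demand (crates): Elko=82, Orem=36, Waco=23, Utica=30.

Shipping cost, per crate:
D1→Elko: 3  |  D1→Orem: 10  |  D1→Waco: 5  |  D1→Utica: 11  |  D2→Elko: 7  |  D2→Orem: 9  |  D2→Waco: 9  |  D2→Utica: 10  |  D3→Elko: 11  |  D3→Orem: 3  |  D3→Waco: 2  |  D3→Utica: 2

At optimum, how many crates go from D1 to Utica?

Optimal shipments:
  D1–Elko: 31 × 3 = 93
  D1–Waco: 16 × 5 = 80
  D2–Elko: 51 × 7 = 357
  D2–Orem: 36 × 9 = 324
  D3–Waco: 7 × 2 = 14
  D3–Utica: 30 × 2 = 60
Total cost = 928.
The route D1→Utica is not used.

0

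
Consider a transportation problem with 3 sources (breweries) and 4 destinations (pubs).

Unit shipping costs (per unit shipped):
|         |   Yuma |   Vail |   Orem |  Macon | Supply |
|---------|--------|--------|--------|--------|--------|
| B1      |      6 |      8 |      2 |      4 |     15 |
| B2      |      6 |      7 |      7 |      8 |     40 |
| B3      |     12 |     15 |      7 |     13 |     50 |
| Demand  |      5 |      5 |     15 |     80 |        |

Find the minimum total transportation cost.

925

An optimal shipping plan:
  B1->Macon: 15 × 4 = 60
  B2->Yuma: 5 × 6 = 30
  B2->Vail: 5 × 7 = 35
  B2->Macon: 30 × 8 = 240
  B3->Orem: 15 × 7 = 105
  B3->Macon: 35 × 13 = 455
Total = 60 + 30 + 35 + 240 + 105 + 455 = 925.
(Supply check: B1 ships 15; B2 ships 40; B3 ships 50.)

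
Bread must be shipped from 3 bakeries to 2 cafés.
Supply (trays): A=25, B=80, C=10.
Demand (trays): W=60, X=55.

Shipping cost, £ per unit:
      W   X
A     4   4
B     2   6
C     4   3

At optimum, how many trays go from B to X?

20

Optimal shipments:
  A→X: 25 × £4 = £100
  B→W: 60 × £2 = £120
  B→X: 20 × £6 = £120
  C→X: 10 × £3 = £30
Total cost = £370.
So B→X carries 20 trays.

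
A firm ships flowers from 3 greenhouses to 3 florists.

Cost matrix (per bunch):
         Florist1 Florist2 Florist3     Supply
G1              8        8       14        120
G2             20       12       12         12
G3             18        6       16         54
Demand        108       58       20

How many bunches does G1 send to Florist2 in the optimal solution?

Optimal shipments:
  G1→Florist1: 108 × 8 = 864
  G1→Florist2: 4 × 8 = 32
  G1→Florist3: 8 × 14 = 112
  G2→Florist3: 12 × 12 = 144
  G3→Florist2: 54 × 6 = 324
Total cost = 1476.
So G1→Florist2 carries 4 bunches.

4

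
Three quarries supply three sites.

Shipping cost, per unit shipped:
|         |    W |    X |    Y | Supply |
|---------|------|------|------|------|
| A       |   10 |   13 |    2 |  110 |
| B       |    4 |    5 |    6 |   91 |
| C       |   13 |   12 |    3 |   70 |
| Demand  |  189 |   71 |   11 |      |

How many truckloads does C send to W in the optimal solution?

0

Optimal shipments:
  A–W: 99 × 10 = 990
  A–Y: 11 × 2 = 22
  B–W: 90 × 4 = 360
  B–X: 1 × 5 = 5
  C–X: 70 × 12 = 840
Total cost = 2217.
The route C→W is not used.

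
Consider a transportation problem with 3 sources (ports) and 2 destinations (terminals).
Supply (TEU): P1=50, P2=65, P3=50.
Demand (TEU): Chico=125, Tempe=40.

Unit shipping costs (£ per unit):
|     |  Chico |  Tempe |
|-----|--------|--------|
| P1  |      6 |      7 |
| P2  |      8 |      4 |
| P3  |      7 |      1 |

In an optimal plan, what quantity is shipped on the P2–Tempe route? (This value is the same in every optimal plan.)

Solving gives:
  P1 to Chico: 50 × £6 = £300
  P2 to Chico: 65 × £8 = £520
  P3 to Chico: 10 × £7 = £70
  P3 to Tempe: 40 × £1 = £40
Total cost = £930.
The route P2→Tempe is not used.

0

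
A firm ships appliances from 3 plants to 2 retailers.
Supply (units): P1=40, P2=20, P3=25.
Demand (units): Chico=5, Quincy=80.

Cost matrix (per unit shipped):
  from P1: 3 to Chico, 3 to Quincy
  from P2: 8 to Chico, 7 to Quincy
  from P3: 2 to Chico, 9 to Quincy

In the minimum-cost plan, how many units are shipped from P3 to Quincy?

20

Optimal shipments:
  P1→Quincy: 40 × 3 = 120
  P2→Quincy: 20 × 7 = 140
  P3→Chico: 5 × 2 = 10
  P3→Quincy: 20 × 9 = 180
Total cost = 450.
So P3→Quincy carries 20 units.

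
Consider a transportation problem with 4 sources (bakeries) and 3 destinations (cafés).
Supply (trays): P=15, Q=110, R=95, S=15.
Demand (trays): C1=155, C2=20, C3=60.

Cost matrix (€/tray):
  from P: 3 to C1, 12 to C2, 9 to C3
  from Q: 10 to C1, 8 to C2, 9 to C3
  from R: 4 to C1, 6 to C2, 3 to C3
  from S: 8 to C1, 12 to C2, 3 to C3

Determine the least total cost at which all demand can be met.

Optimal allocation:
  P–C1: 15 × €3 = €45
  Q–C1: 45 × €10 = €450
  Q–C2: 20 × €8 = €160
  Q–C3: 45 × €9 = €405
  R–C1: 95 × €4 = €380
  S–C3: 15 × €3 = €45
Total = 45 + 450 + 160 + 405 + 380 + 45 = €1485.

1485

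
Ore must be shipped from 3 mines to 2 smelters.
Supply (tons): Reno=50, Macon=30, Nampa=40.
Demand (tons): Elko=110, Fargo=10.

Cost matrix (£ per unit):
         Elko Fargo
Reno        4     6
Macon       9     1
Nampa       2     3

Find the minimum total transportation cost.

470

A cheapest plan:
  Reno->Elko: 50 × £4 = £200
  Macon->Elko: 20 × £9 = £180
  Macon->Fargo: 10 × £1 = £10
  Nampa->Elko: 40 × £2 = £80
Total = 200 + 180 + 10 + 80 = £470.
(Supply check: Reno ships 50; Macon ships 30; Nampa ships 40.)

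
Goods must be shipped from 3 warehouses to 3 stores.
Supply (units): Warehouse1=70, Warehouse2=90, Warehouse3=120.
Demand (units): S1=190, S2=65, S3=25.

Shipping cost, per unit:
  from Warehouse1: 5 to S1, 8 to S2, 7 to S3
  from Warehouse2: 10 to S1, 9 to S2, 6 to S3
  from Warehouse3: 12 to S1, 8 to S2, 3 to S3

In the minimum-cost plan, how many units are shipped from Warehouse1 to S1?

The minimum-cost plan:
  Warehouse1→S1: 70 × 5 = 350
  Warehouse2→S1: 90 × 10 = 900
  Warehouse3→S1: 30 × 12 = 360
  Warehouse3→S2: 65 × 8 = 520
  Warehouse3→S3: 25 × 3 = 75
Total cost = 2205.
So Warehouse1→S1 carries 70 units.

70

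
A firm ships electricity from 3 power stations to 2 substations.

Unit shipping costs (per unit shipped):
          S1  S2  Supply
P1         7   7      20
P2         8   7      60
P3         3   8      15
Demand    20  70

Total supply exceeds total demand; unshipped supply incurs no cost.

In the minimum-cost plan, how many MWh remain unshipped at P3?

An optimal plan:
  P1–S1: 5 × 7 = 35
  P1–S2: 15 × 7 = 105
  P2–S2: 55 × 7 = 385
  P3–S1: 15 × 3 = 45
Total cost = 570.
P3 ships 15 of its 15, leaving 0.

0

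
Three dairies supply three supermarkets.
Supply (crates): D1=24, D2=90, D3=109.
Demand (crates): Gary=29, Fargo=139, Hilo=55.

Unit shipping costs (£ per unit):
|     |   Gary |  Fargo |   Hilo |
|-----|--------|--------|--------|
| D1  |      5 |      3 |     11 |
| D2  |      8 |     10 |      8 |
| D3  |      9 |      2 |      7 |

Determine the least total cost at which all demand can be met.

A cheapest plan:
  D1→Fargo: 24 crates
  D2→Gary: 29 crates
  D2→Fargo: 6 crates
  D2→Hilo: 55 crates
  D3→Fargo: 109 crates
Total cost = £1022.

1022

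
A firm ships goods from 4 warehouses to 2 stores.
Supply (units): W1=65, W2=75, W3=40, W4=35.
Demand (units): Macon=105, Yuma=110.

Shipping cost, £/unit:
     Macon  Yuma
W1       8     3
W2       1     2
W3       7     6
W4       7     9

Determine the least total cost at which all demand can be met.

One minimum-cost allocation:
  W1→Yuma: 65 units
  W2→Macon: 70 units
  W2→Yuma: 5 units
  W3→Yuma: 40 units
  W4→Macon: 35 units
Total cost = £760.
(Supply check: W1 ships 65; W2 ships 75; W3 ships 40; W4 ships 35.)

760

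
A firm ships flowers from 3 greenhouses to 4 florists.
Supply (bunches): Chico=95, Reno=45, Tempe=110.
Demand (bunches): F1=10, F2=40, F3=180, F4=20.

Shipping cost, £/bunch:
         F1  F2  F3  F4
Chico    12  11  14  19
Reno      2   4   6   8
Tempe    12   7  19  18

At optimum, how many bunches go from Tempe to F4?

20

Solving gives:
  Chico to F3: 95 × £14 = £1330
  Reno to F3: 45 × £6 = £270
  Tempe to F1: 10 × £12 = £120
  Tempe to F2: 40 × £7 = £280
  Tempe to F3: 40 × £19 = £760
  Tempe to F4: 20 × £18 = £360
Total cost = £3120.
So Tempe→F4 carries 20 bunches.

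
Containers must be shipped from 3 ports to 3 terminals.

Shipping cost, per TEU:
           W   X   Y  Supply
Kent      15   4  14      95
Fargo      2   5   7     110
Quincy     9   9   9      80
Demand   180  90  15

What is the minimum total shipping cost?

A cheapest plan:
  Kent->X: 90 TEU
  Kent->Y: 5 TEU
  Fargo->W: 110 TEU
  Quincy->W: 70 TEU
  Quincy->Y: 10 TEU
Total cost = 1370.
(Supply check: Kent ships 95; Fargo ships 110; Quincy ships 80.)

1370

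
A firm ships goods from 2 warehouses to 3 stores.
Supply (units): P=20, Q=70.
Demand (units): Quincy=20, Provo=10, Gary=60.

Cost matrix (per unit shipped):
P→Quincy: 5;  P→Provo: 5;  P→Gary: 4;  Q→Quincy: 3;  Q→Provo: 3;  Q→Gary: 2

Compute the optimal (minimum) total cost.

A cheapest plan:
  P→Gary: 20 × 4 = 80
  Q→Quincy: 20 × 3 = 60
  Q→Provo: 10 × 3 = 30
  Q→Gary: 40 × 2 = 80
Total = 80 + 60 + 30 + 80 = 250.

250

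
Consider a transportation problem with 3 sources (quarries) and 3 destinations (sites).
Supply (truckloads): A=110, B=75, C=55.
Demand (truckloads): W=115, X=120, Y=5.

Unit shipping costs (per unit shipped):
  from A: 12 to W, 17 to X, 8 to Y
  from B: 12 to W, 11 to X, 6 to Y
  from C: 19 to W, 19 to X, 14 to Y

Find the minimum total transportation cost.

3165

A cheapest plan:
  A->W: 110 × 12 = 1320
  B->X: 70 × 11 = 770
  B->Y: 5 × 6 = 30
  C->W: 5 × 19 = 95
  C->X: 50 × 19 = 950
Total = 1320 + 770 + 30 + 95 + 950 = 3165.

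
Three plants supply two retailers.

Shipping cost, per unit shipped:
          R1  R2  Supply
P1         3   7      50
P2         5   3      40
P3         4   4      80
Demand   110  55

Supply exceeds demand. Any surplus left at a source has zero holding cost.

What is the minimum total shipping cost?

Optimal allocation:
  P1→R1: 50 × 3 = 150
  P2→R2: 40 × 3 = 120
  P3→R1: 60 × 4 = 240
  P3→R2: 15 × 4 = 60
Total = 150 + 120 + 240 + 60 = 570.
(Supply check: P1 ships 50; P2 ships 40; P3 ships 75.)

570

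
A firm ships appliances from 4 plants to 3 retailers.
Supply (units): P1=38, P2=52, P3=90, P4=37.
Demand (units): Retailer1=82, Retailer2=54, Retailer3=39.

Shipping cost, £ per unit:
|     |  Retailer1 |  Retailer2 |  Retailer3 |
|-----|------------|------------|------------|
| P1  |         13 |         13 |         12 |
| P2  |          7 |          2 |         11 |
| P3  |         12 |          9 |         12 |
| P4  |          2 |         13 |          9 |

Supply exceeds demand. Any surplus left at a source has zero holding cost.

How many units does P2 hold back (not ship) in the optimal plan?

0

Minimum-cost shipments:
  P2–Retailer2: 52 × £2 = £104
  P3–Retailer1: 45 × £12 = £540
  P3–Retailer2: 2 × £9 = £18
  P3–Retailer3: 39 × £12 = £468
  P4–Retailer1: 37 × £2 = £74
Total cost = £1204.
P2 ships 52 of its 52, leaving 0.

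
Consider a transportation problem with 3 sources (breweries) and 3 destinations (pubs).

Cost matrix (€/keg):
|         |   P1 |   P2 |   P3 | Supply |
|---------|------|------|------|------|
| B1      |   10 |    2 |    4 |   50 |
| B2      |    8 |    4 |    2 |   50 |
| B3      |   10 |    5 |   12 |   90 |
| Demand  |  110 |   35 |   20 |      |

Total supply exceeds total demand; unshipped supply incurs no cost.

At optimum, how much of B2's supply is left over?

0

An optimal plan:
  B1–P2: 35 × €2 = €70
  B1–P3: 15 × €4 = €60
  B2–P1: 45 × €8 = €360
  B2–P3: 5 × €2 = €10
  B3–P1: 65 × €10 = €650
Total cost = €1150.
B2 ships 50 of its 50, leaving 0.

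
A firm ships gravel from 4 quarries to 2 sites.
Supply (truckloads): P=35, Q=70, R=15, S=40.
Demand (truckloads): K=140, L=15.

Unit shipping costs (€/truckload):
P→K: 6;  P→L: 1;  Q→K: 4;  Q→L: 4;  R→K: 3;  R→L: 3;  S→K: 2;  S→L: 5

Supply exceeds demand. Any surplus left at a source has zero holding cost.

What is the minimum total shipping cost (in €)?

A cheapest plan:
  P–K: 15 × €6 = €90
  P–L: 15 × €1 = €15
  Q–K: 70 × €4 = €280
  R–K: 15 × €3 = €45
  S–K: 40 × €2 = €80
Total = 90 + 15 + 280 + 45 + 80 = €510.
(Supply check: P ships 30; Q ships 70; R ships 15; S ships 40.)

510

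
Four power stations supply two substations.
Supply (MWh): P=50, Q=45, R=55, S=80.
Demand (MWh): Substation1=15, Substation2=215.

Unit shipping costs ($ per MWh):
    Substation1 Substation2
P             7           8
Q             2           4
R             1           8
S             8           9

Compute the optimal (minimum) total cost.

One minimum-cost allocation:
  P–Substation2: 50 × $8 = $400
  Q–Substation2: 45 × $4 = $180
  R–Substation1: 15 × $1 = $15
  R–Substation2: 40 × $8 = $320
  S–Substation2: 80 × $9 = $720
Total = 400 + 180 + 15 + 320 + 720 = $1635.
(Supply check: P ships 50; Q ships 45; R ships 55; S ships 80.)

1635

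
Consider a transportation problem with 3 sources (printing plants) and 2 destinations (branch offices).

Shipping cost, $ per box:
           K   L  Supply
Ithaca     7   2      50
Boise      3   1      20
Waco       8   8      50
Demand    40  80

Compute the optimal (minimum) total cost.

520

Optimal allocation:
  Ithaca→L: 50 × $2 = $100
  Boise→L: 20 × $1 = $20
  Waco→K: 40 × $8 = $320
  Waco→L: 10 × $8 = $80
Total = 100 + 20 + 320 + 80 = $520.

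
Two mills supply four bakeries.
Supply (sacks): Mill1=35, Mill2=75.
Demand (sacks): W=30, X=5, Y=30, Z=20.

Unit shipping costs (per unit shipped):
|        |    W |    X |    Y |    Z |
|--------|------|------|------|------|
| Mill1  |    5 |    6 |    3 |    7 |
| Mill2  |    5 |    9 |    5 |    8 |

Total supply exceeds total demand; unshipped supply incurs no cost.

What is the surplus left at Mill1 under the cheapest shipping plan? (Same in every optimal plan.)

0

An optimal plan:
  Mill1–X: 5 × 6 = 30
  Mill1–Y: 30 × 3 = 90
  Mill2–W: 30 × 5 = 150
  Mill2–Z: 20 × 8 = 160
Total cost = 430.
Mill1 ships 35 of its 35, leaving 0.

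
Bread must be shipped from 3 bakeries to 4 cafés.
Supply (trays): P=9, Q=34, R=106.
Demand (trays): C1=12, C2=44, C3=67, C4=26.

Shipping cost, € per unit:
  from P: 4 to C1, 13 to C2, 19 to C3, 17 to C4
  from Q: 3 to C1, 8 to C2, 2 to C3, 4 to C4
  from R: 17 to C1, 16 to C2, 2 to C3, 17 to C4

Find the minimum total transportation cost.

947

An optimal shipping plan:
  P to C1: 9 × €4 = €36
  Q to C1: 3 × €3 = €9
  Q to C2: 5 × €8 = €40
  Q to C4: 26 × €4 = €104
  R to C2: 39 × €16 = €624
  R to C3: 67 × €2 = €134
Total = 36 + 9 + 40 + 104 + 624 + 134 = €947.
(Supply check: P ships 9; Q ships 34; R ships 106.)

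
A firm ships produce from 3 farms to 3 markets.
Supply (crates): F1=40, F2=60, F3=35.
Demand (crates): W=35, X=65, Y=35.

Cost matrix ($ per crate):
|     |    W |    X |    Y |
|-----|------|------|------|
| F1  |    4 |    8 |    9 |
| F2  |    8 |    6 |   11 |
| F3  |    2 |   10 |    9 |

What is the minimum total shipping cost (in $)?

An optimal shipping plan:
  F1->X: 5 × $8 = $40
  F1->Y: 35 × $9 = $315
  F2->X: 60 × $6 = $360
  F3->W: 35 × $2 = $70
Total = 40 + 315 + 360 + 70 = $785.
(Supply check: F1 ships 40; F2 ships 60; F3 ships 35.)

785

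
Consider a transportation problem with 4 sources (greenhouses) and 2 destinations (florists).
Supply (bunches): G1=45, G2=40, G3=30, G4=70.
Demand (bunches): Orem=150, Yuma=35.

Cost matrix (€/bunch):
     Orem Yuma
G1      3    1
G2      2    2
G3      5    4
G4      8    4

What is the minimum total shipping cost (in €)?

An optimal shipping plan:
  G1->Orem: 45 × €3 = €135
  G2->Orem: 40 × €2 = €80
  G3->Orem: 30 × €5 = €150
  G4->Orem: 35 × €8 = €280
  G4->Yuma: 35 × €4 = €140
Total = 135 + 80 + 150 + 280 + 140 = €785.

785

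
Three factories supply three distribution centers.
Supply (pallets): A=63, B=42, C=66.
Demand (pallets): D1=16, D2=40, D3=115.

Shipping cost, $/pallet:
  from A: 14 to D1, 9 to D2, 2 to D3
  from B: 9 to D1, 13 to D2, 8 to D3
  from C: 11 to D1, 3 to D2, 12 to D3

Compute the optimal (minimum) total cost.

An optimal shipping plan:
  A to D3: 63 × $2 = $126
  B to D3: 42 × $8 = $336
  C to D1: 16 × $11 = $176
  C to D2: 40 × $3 = $120
  C to D3: 10 × $12 = $120
Total = 126 + 336 + 176 + 120 + 120 = $878.
(Supply check: A ships 63; B ships 42; C ships 66.)

878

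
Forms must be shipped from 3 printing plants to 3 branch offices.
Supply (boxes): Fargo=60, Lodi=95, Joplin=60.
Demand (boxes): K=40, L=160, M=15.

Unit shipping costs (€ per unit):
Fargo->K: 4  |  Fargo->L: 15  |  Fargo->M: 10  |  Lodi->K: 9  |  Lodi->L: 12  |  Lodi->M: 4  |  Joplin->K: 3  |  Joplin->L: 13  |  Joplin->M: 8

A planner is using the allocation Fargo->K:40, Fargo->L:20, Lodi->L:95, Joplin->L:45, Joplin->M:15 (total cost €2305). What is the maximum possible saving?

45

Current plan cost = 40·4 + 20·15 + 95·12 + 45·13 + 15·8 = €2305.
Optimal plan:
  Fargo→K: 40 × €4 = €160
  Fargo→L: 20 × €15 = €300
  Lodi→L: 80 × €12 = €960
  Lodi→M: 15 × €4 = €60
  Joplin→L: 60 × €13 = €780
Optimal cost = €2260.
Saving = 2305 − 2260 = €45.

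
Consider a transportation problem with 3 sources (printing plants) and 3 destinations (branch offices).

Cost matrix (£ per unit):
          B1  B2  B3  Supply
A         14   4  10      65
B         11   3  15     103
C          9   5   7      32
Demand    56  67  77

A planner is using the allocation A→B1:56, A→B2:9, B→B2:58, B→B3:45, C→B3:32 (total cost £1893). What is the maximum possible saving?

382

Current plan cost = 56·14 + 9·4 + 58·3 + 45·15 + 32·7 = £1893.
Optimal plan:
  A–B3: 65 × £10 = £650
  B–B1: 36 × £11 = £396
  B–B2: 67 × £3 = £201
  C–B1: 20 × £9 = £180
  C–B3: 12 × £7 = £84
Optimal cost = £1511.
Saving = 1893 − 1511 = £382.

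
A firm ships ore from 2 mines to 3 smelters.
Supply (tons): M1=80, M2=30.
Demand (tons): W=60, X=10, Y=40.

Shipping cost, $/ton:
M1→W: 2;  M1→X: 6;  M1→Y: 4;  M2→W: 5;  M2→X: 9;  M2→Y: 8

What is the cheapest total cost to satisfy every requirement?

A cheapest plan:
  M1–W: 30 × $2 = $60
  M1–X: 10 × $6 = $60
  M1–Y: 40 × $4 = $160
  M2–W: 30 × $5 = $150
Total = 60 + 60 + 160 + 150 = $430.
(Supply check: M1 ships 80; M2 ships 30.)

430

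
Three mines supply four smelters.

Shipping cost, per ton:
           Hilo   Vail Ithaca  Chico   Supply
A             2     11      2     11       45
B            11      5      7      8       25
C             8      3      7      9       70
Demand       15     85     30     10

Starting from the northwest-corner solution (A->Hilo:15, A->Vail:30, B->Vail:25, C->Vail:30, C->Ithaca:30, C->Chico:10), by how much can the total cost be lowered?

Current plan cost = 15·2 + 30·11 + 25·5 + 30·3 + 30·7 + 10·9 = 875.
Optimal plan:
  A to Hilo: 15 tons
  A to Ithaca: 30 tons
  B to Vail: 15 tons
  B to Chico: 10 tons
  C to Vail: 70 tons
Optimal cost = 455.
Saving = 875 − 455 = 420.

420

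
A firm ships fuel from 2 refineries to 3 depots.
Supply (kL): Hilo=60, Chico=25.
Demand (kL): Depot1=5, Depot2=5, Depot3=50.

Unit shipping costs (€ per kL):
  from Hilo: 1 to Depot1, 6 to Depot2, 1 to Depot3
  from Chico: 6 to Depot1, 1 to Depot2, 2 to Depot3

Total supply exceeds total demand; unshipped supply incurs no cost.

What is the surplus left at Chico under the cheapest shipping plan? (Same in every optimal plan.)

An optimal plan:
  Hilo→Depot1: 5 × €1 = €5
  Hilo→Depot3: 50 × €1 = €50
  Chico→Depot2: 5 × €1 = €5
Total cost = €60.
Chico ships 5 of its 25, leaving 20.

20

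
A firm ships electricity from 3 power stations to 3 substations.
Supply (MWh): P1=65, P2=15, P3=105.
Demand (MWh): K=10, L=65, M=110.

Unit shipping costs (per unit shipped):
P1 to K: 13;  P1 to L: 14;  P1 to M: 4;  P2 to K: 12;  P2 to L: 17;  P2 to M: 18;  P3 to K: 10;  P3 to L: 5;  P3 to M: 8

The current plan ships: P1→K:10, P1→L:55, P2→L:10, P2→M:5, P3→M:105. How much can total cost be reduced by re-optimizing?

885

Current plan cost = 10·13 + 55·14 + 10·17 + 5·18 + 105·8 = 2000.
Optimal plan:
  P1–M: 65 × 4 = 260
  P2–K: 10 × 12 = 120
  P2–M: 5 × 18 = 90
  P3–L: 65 × 5 = 325
  P3–M: 40 × 8 = 320
Optimal cost = 1115.
Saving = 2000 − 1115 = 885.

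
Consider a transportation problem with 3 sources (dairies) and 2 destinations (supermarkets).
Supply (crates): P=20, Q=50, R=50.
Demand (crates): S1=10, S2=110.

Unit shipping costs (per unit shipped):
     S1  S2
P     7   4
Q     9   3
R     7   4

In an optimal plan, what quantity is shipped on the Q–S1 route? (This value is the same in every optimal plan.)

0

Optimal shipments:
  P–S1: 10 × 7 = 70
  P–S2: 10 × 4 = 40
  Q–S2: 50 × 3 = 150
  R–S2: 50 × 4 = 200
Total cost = 460.
The route Q→S1 is not used.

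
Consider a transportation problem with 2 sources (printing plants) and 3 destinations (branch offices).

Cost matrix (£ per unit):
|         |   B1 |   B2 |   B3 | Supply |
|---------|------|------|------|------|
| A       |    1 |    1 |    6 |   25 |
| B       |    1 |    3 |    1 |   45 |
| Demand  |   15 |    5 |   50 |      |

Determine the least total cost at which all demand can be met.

Optimal allocation:
  A->B1: 15 × £1 = £15
  A->B2: 5 × £1 = £5
  A->B3: 5 × £6 = £30
  B->B3: 45 × £1 = £45
Total = 15 + 5 + 30 + 45 = £95.

95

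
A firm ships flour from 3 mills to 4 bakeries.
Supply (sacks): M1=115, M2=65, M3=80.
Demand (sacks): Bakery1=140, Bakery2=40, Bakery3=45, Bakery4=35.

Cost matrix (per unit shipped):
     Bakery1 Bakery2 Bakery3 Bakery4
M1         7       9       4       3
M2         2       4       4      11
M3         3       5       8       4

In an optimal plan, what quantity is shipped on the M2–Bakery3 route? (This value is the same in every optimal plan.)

The minimum-cost plan:
  M1->Bakery2: 35 sacks
  M1->Bakery3: 45 sacks
  M1->Bakery4: 35 sacks
  M2->Bakery1: 60 sacks
  M2->Bakery2: 5 sacks
  M3->Bakery1: 80 sacks
Total cost = 980.
The route M2→Bakery3 is not used.

0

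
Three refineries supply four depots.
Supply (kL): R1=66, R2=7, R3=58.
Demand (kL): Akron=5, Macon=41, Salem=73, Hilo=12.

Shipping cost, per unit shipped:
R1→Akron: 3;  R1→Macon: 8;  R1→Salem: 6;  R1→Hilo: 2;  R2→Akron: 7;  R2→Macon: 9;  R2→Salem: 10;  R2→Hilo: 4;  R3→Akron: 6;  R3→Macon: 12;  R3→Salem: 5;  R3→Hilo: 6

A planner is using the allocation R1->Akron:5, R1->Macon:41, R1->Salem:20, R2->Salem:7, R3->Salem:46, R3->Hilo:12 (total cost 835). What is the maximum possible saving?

Current plan cost = 5·3 + 41·8 + 20·6 + 7·10 + 46·5 + 12·6 = 835.
Optimal plan:
  R1 to Akron: 5 × 3 = 15
  R1 to Macon: 34 × 8 = 272
  R1 to Salem: 15 × 6 = 90
  R1 to Hilo: 12 × 2 = 24
  R2 to Macon: 7 × 9 = 63
  R3 to Salem: 58 × 5 = 290
Optimal cost = 754.
Saving = 835 − 754 = 81.

81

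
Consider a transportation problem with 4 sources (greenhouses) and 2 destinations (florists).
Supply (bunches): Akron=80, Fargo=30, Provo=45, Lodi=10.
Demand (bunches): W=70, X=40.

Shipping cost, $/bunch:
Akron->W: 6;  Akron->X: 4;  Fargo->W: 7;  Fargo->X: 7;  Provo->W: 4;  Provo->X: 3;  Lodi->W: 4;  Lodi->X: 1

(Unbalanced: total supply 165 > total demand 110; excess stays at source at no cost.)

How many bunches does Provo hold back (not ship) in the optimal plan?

Minimum-cost shipments:
  Akron to W: 25 × $6 = $150
  Akron to X: 30 × $4 = $120
  Provo to W: 45 × $4 = $180
  Lodi to X: 10 × $1 = $10
Total cost = $460.
Provo ships 45 of its 45, leaving 0.

0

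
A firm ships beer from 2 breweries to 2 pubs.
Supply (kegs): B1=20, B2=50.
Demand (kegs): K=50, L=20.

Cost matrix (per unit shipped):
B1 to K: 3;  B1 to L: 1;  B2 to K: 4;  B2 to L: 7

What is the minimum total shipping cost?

A cheapest plan:
  B1->L: 20 kegs
  B2->K: 50 kegs
Total cost = 220.
(Supply check: B1 ships 20; B2 ships 50.)

220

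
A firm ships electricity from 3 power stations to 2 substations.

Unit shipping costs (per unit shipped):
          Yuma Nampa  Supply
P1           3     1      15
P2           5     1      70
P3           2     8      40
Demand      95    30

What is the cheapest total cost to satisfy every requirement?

355

An optimal shipping plan:
  P1->Yuma: 15 × 3 = 45
  P2->Yuma: 40 × 5 = 200
  P2->Nampa: 30 × 1 = 30
  P3->Yuma: 40 × 2 = 80
Total = 45 + 200 + 30 + 80 = 355.
(Supply check: P1 ships 15; P2 ships 70; P3 ships 40.)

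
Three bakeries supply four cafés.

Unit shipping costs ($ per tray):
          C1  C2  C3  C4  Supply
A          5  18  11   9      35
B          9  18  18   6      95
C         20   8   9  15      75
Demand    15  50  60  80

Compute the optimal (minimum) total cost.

One minimum-cost allocation:
  A–C3: 35 × $11 = $385
  B–C1: 15 × $9 = $135
  B–C4: 80 × $6 = $480
  C–C2: 50 × $8 = $400
  C–C3: 25 × $9 = $225
Total = 385 + 135 + 480 + 400 + 225 = $1625.

1625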